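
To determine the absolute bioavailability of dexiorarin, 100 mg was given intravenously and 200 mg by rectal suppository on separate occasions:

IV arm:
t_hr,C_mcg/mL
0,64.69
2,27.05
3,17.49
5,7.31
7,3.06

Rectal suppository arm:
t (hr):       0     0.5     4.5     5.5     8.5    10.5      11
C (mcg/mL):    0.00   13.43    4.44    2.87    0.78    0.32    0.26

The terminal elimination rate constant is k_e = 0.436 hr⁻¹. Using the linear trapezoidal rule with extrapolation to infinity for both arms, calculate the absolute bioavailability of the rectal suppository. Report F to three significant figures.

Trapezoidal AUC_0→7 (IV):
  [0→2]: (64.69+27.05)/2 × 2 = 91.74
  [2→3]: (27.05+17.49)/2 × 1 = 22.27
  [3→5]: (17.49+7.31)/2 × 2 = 24.8
  [5→7]: (7.31+3.06)/2 × 2 = 10.37
  Sum = 149.18 mcg/mL·hr
IV tail: 3.06/0.436 = 7.018; AUC_iv,0→∞ = 149.18 + 7.018 = 156.198 mcg/mL·hr
Trapezoidal AUC_0→11 (rectal suppository):
  [0→0.5]: (0.00+13.43)/2 × 0.5 = 3.3575
  [0.5→4.5]: (13.43+4.44)/2 × 4 = 35.74
  [4.5→5.5]: (4.44+2.87)/2 × 1 = 3.655
  [5.5→8.5]: (2.87+0.78)/2 × 3 = 5.475
  [8.5→10.5]: (0.78+0.32)/2 × 2 = 1.1
  [10.5→11]: (0.32+0.26)/2 × 0.5 = 0.145
  Sum = 49.4725 mcg/mL·hr
rectal suppository tail: 0.26/0.436 = 0.596; AUC_ev,0→∞ = 49.4725 + 0.596 = 50.0685 mcg/mL·hr
F = (AUC_ev/D_ev)/(AUC_iv/D_iv) = (50.0685/200)/(156.198/100) = 0.2503425/1.56198 = 0.1603

F = 0.160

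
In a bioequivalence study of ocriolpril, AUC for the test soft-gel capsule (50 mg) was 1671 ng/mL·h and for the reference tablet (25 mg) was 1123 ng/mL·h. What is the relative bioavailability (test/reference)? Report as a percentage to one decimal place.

F_rel = (AUC_test/D_test) / (AUC_ref/D_ref)
      = (1671/50) / (1123/25)
      = 33.42 / 44.92 = 0.7440 = 74.40%

F_rel = 74.4%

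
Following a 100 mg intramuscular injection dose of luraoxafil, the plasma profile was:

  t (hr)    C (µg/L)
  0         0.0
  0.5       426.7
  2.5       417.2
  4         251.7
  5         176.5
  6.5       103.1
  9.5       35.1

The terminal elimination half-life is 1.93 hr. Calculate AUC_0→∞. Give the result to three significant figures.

Trapezoidal AUC_0→9.5:
  [0→0.5]: (0.0+426.7)/2 × 0.5 = 106.675
  [0.5→2.5]: (426.7+417.2)/2 × 2 = 843.9
  [2.5→4]: (417.2+251.7)/2 × 1.5 = 501.675
  [4→5]: (251.7+176.5)/2 × 1 = 214.1
  [5→6.5]: (176.5+103.1)/2 × 1.5 = 209.7
  [6.5→9.5]: (103.1+35.1)/2 × 3 = 207.3
  Sum = 2083.35 µg/L·hr
k_e = ln2 / t½ = 0.693147 / 1.93 = 0.3591 hr^-1
Extrapolated tail: C_last / k_e = 35.1 / 0.3591 = 97.744
AUC_0→∞ = 2083.35 + 97.744 = 2181.094 µg/L·hr

AUC = 2180 µg/L·hr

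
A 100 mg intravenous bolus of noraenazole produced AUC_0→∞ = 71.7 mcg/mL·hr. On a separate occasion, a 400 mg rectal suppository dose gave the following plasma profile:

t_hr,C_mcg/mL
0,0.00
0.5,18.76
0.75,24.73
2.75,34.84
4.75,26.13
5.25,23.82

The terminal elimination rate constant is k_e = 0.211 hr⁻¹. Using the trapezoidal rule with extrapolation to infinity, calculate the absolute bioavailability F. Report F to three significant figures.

F = 0.893

Trapezoidal AUC_0→5.25 (rectal suppository):
  [0→0.5]: (0.00+18.76)/2 × 0.5 = 4.69
  [0.5→0.75]: (18.76+24.73)/2 × 0.25 = 5.43625
  [0.75→2.75]: (24.73+34.84)/2 × 2 = 59.57
  [2.75→4.75]: (34.84+26.13)/2 × 2 = 60.97
  [4.75→5.25]: (26.13+23.82)/2 × 0.5 = 12.4875
  Sum = 143.15375 mcg/mL·hr
Tail: C_last/k_e = 23.82/0.211 = 112.891
AUC_0→∞ (rectal suppository) = 143.15375 + 112.891 = 256.04475 mcg/mL·hr
F = (AUC_ev/D_ev)/(AUC_iv/D_iv) = (256.04475/400)/(71.7/100) = 0.640112/0.717 = 0.8928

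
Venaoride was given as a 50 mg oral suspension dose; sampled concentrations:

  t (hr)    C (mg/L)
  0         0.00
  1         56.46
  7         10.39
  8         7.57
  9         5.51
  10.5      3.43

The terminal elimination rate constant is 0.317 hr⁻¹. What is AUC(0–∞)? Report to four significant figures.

Trapezoidal AUC_0→10.5:
  [0→1]: (0.00+56.46)/2 × 1 = 28.23
  [1→7]: (56.46+10.39)/2 × 6 = 200.55
  [7→8]: (10.39+7.57)/2 × 1 = 8.98
  [8→9]: (7.57+5.51)/2 × 1 = 6.54
  [9→10.5]: (5.51+3.43)/2 × 1.5 = 6.705
  Sum = 251.005 mg/L·hr
Extrapolated tail: C_last / k_e = 3.43 / 0.317 = 10.820
AUC_0→∞ = 251.005 + 10.820 = 261.825 mg/L·hr

AUC = 261.8 mg/L·hr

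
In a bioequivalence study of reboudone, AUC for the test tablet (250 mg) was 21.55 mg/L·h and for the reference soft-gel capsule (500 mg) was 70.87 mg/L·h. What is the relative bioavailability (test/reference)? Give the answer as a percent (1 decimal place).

F_rel = 60.8%

F_rel = (AUC_test/D_test) / (AUC_ref/D_ref)
      = (21.55/250) / (70.87/500)
      = 0.0862 / 0.14174 = 0.6082 = 60.82%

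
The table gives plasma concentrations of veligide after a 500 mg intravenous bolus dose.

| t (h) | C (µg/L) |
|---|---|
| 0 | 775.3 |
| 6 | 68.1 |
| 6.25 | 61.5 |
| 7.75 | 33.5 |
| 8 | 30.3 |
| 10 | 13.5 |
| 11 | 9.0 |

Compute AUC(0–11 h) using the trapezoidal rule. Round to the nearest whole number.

AUC = 2681 µg/L·h

Trapezoidal AUC_0→11:
  [0→6]: (775.3+68.1)/2 × 6 = 2530.2
  [6→6.25]: (68.1+61.5)/2 × 0.25 = 16.2
  [6.25→7.75]: (61.5+33.5)/2 × 1.5 = 71.25
  [7.75→8]: (33.5+30.3)/2 × 0.25 = 7.975
  [8→10]: (30.3+13.5)/2 × 2 = 43.8
  [10→11]: (13.5+9.0)/2 × 1 = 11.25
  Sum = 2680.675 µg/L·h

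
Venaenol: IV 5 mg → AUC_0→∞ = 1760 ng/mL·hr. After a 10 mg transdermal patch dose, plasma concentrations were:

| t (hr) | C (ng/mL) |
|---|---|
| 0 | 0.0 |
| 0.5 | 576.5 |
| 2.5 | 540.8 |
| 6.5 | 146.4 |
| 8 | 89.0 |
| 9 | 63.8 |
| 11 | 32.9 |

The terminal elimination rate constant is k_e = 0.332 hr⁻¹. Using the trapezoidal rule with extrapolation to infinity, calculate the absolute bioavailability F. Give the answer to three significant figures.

Trapezoidal AUC_0→11 (transdermal patch):
  [0→0.5]: (0.0+576.5)/2 × 0.5 = 144.125
  [0.5→2.5]: (576.5+540.8)/2 × 2 = 1117.3
  [2.5→6.5]: (540.8+146.4)/2 × 4 = 1374.4
  [6.5→8]: (146.4+89.0)/2 × 1.5 = 176.55
  [8→9]: (89.0+63.8)/2 × 1 = 76.4
  [9→11]: (63.8+32.9)/2 × 2 = 96.7
  Sum = 2985.475 ng/mL·hr
Tail: C_last/k_e = 32.9/0.332 = 99.096
AUC_0→∞ (transdermal patch) = 2985.475 + 99.096 = 3084.571 ng/mL·hr
F = (AUC_ev/D_ev)/(AUC_iv/D_iv) = (3084.571/10)/(1760/5) = 308.4571/352 = 0.8763

F = 0.876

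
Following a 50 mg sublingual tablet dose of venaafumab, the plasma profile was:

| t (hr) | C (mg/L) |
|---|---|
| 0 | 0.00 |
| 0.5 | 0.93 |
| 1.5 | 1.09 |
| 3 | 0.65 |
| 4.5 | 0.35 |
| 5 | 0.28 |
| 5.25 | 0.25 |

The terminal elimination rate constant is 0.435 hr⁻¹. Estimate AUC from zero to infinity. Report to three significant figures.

Trapezoidal AUC_0→5.25:
  [0→0.5]: (0.00+0.93)/2 × 0.5 = 0.2325
  [0.5→1.5]: (0.93+1.09)/2 × 1 = 1.01
  [1.5→3]: (1.09+0.65)/2 × 1.5 = 1.305
  [3→4.5]: (0.65+0.35)/2 × 1.5 = 0.75
  [4.5→5]: (0.35+0.28)/2 × 0.5 = 0.1575
  [5→5.25]: (0.28+0.25)/2 × 0.25 = 0.06625
  Sum = 3.52125 mg/L·hr
Extrapolated tail: C_last / k_e = 0.25 / 0.435 = 0.575
AUC_0→∞ = 3.52125 + 0.575 = 4.09625 mg/L·hr

AUC = 4.10 mg/L·hr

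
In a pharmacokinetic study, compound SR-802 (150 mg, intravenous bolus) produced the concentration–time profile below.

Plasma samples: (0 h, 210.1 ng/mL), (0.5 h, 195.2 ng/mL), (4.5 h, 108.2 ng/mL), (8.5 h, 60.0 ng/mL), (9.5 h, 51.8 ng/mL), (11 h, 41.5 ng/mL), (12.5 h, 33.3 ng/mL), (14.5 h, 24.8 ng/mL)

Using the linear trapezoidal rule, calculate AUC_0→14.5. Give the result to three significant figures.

AUC = 1280 ng/mL·h

Trapezoidal AUC_0→14.5:
  [0→0.5]: (210.1+195.2)/2 × 0.5 = 101.325
  [0.5→4.5]: (195.2+108.2)/2 × 4 = 606.8
  [4.5→8.5]: (108.2+60.0)/2 × 4 = 336.4
  [8.5→9.5]: (60.0+51.8)/2 × 1 = 55.9
  [9.5→11]: (51.8+41.5)/2 × 1.5 = 69.975
  [11→12.5]: (41.5+33.3)/2 × 1.5 = 56.1
  [12.5→14.5]: (33.3+24.8)/2 × 2 = 58.1
  Sum = 1284.6 ng/mL·h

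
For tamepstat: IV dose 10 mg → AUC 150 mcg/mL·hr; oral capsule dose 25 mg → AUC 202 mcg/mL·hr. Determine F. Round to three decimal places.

F = (AUC_ev / D_ev) / (AUC_iv / D_iv)
  = (202/25) / (150/10)
  = 8.08 / 15 = 0.5387

F = 0.539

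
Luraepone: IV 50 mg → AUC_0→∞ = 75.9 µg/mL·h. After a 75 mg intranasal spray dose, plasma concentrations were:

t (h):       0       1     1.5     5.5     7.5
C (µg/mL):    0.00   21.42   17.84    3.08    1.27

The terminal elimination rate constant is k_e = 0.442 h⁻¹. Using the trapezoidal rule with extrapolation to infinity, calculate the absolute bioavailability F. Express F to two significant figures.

Trapezoidal AUC_0→7.5 (intranasal spray):
  [0→1]: (0.00+21.42)/2 × 1 = 10.71
  [1→1.5]: (21.42+17.84)/2 × 0.5 = 9.815
  [1.5→5.5]: (17.84+3.08)/2 × 4 = 41.84
  [5.5→7.5]: (3.08+1.27)/2 × 2 = 4.35
  Sum = 66.715 µg/mL·h
Tail: C_last/k_e = 1.27/0.442 = 2.873
AUC_0→∞ (intranasal spray) = 66.715 + 2.873 = 69.588 µg/mL·h
F = (AUC_ev/D_ev)/(AUC_iv/D_iv) = (69.588/75)/(75.9/50) = 0.92784/1.518 = 0.6112

F = 0.61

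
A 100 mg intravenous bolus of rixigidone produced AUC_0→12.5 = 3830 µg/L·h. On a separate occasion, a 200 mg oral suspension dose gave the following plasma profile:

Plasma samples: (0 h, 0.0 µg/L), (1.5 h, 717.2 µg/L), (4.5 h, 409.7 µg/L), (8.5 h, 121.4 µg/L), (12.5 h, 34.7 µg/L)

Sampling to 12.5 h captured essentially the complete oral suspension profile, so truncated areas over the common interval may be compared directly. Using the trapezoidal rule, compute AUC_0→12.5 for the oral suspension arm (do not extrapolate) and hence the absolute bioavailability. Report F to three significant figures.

Trapezoidal AUC_0→12.5 (oral suspension):
  [0→1.5]: (0.0+717.2)/2 × 1.5 = 537.9
  [1.5→4.5]: (717.2+409.7)/2 × 3 = 1690.35
  [4.5→8.5]: (409.7+121.4)/2 × 4 = 1062.2
  [8.5→12.5]: (121.4+34.7)/2 × 4 = 312.2
  Sum = 3602.65 µg/L·h
F = (AUC_ev/D_ev)/(AUC_iv/D_iv) = (3602.65/200)/(3830/100) = 18.01325/38.3 = 0.4703

F = 0.470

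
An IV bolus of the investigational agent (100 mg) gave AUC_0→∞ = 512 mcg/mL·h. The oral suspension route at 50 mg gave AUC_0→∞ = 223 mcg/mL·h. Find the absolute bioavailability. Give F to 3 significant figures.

F = 0.871

F = (AUC_ev / D_ev) / (AUC_iv / D_iv)
  = (223/50) / (512/100)
  = 4.46 / 5.12 = 0.8711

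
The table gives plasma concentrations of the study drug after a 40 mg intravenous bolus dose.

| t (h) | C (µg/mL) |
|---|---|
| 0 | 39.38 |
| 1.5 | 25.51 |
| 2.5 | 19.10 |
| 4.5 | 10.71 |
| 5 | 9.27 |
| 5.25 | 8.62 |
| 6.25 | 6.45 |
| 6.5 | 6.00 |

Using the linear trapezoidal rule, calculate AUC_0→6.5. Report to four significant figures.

AUC = 117.1 µg/mL·h

Trapezoidal AUC_0→6.5:
  [0→1.5]: (39.38+25.51)/2 × 1.5 = 48.6675
  [1.5→2.5]: (25.51+19.10)/2 × 1 = 22.305
  [2.5→4.5]: (19.10+10.71)/2 × 2 = 29.81
  [4.5→5]: (10.71+9.27)/2 × 0.5 = 4.995
  [5→5.25]: (9.27+8.62)/2 × 0.25 = 2.23625
  [5.25→6.25]: (8.62+6.45)/2 × 1 = 7.535
  [6.25→6.5]: (6.45+6.00)/2 × 0.25 = 1.55625
  Sum = 117.105 µg/mL·h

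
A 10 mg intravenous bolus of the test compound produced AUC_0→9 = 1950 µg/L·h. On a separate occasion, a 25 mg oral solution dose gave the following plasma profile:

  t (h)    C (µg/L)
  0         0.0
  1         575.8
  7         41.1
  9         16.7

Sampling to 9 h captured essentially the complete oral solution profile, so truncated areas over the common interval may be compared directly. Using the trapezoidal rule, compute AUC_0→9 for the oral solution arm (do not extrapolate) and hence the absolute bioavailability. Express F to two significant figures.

F = 0.45

Trapezoidal AUC_0→9 (oral solution):
  [0→1]: (0.0+575.8)/2 × 1 = 287.9
  [1→7]: (575.8+41.1)/2 × 6 = 1850.7
  [7→9]: (41.1+16.7)/2 × 2 = 57.8
  Sum = 2196.4 µg/L·h
F = (AUC_ev/D_ev)/(AUC_iv/D_iv) = (2196.4/25)/(1950/10) = 87.856/195 = 0.4505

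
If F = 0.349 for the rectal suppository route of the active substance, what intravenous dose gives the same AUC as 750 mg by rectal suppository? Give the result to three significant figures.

Systemic exposure from an extravascular dose = F × D_ev, so the equivalent IV dose is F × D_ev.
D_iv = F × D_ev = 0.349 × 750 = 261.75 mg

D_iv = 262 mg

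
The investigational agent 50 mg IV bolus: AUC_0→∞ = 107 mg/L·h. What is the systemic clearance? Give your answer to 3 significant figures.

CL = Dose_iv / AUC_0→∞
   = 50 / 107 = 0.46729 L/h

CL = 0.467 L/h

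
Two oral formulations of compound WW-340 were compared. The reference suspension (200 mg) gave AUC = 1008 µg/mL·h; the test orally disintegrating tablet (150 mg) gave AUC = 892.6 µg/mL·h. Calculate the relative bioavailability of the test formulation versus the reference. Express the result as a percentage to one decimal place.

F_rel = 118.1%

F_rel = (AUC_test/D_test) / (AUC_ref/D_ref)
      = (892.6/150) / (1008/200)
      = 5.95067 / 5.04 = 1.1807 = 118.07%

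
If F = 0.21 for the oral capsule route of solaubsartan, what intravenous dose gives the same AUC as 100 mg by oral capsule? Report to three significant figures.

D_iv = 21.0 mg

Systemic exposure from an extravascular dose = F × D_ev, so the equivalent IV dose is F × D_ev.
D_iv = F × D_ev = 0.21 × 100 = 21 mg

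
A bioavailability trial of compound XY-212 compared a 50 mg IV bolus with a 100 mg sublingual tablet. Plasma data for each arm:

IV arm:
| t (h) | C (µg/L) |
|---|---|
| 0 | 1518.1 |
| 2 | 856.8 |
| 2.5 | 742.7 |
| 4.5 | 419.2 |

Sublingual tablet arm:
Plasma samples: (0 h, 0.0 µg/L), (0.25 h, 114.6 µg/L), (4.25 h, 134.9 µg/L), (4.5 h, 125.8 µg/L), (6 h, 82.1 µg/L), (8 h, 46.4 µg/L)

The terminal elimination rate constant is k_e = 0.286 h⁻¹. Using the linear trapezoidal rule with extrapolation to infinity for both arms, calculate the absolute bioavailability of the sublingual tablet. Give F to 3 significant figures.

Trapezoidal AUC_0→4.5 (IV):
  [0→2]: (1518.1+856.8)/2 × 2 = 2374.9
  [2→2.5]: (856.8+742.7)/2 × 0.5 = 399.875
  [2.5→4.5]: (742.7+419.2)/2 × 2 = 1161.9
  Sum = 3936.675 µg/L·h
IV tail: 419.2/0.286 = 1465.734; AUC_iv,0→∞ = 3936.675 + 1465.734 = 5402.409 µg/L·h
Trapezoidal AUC_0→8 (sublingual tablet):
  [0→0.25]: (0.0+114.6)/2 × 0.25 = 14.325
  [0.25→4.25]: (114.6+134.9)/2 × 4 = 499.0
  [4.25→4.5]: (134.9+125.8)/2 × 0.25 = 32.5875
  [4.5→6]: (125.8+82.1)/2 × 1.5 = 155.925
  [6→8]: (82.1+46.4)/2 × 2 = 128.5
  Sum = 830.3375 µg/L·h
sublingual tablet tail: 46.4/0.286 = 162.238; AUC_ev,0→∞ = 830.3375 + 162.238 = 992.5755 µg/L·h
F = (AUC_ev/D_ev)/(AUC_iv/D_iv) = (992.5755/100)/(5402.409/50) = 9.925755/108.04818 = 0.0919

F = 0.0919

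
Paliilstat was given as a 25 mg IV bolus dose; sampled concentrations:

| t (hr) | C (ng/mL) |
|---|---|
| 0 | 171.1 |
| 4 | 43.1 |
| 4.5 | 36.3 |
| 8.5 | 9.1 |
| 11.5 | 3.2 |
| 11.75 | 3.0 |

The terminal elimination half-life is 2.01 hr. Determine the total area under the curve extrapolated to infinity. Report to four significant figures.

Trapezoidal AUC_0→11.75:
  [0→4]: (171.1+43.1)/2 × 4 = 428.4
  [4→4.5]: (43.1+36.3)/2 × 0.5 = 19.85
  [4.5→8.5]: (36.3+9.1)/2 × 4 = 90.8
  [8.5→11.5]: (9.1+3.2)/2 × 3 = 18.45
  [11.5→11.75]: (3.2+3.0)/2 × 0.25 = 0.775
  Sum = 558.275 ng/mL·hr
k_e = ln2 / t½ = 0.693147 / 2.01 = 0.3448 hr^-1
Extrapolated tail: C_last / k_e = 3.0 / 0.3448 = 8.701
AUC_0→∞ = 558.275 + 8.701 = 566.976 ng/mL·hr

AUC = 567.0 ng/mL·hr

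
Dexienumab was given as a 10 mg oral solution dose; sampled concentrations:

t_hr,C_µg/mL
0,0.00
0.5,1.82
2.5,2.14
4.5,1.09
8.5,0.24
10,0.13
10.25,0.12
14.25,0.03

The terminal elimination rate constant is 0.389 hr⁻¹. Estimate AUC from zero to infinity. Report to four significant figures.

AUC = 10.99 µg/mL·hr

Trapezoidal AUC_0→14.25:
  [0→0.5]: (0.00+1.82)/2 × 0.5 = 0.455
  [0.5→2.5]: (1.82+2.14)/2 × 2 = 3.96
  [2.5→4.5]: (2.14+1.09)/2 × 2 = 3.23
  [4.5→8.5]: (1.09+0.24)/2 × 4 = 2.66
  [8.5→10]: (0.24+0.13)/2 × 1.5 = 0.2775
  [10→10.25]: (0.13+0.12)/2 × 0.25 = 0.03125
  [10.25→14.25]: (0.12+0.03)/2 × 4 = 0.3
  Sum = 10.91375 µg/mL·hr
Extrapolated tail: C_last / k_e = 0.03 / 0.389 = 0.077
AUC_0→∞ = 10.91375 + 0.077 = 10.99075 µg/mL·hr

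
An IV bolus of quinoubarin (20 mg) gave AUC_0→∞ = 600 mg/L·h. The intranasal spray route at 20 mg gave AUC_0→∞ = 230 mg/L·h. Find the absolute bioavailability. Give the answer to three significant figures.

F = (AUC_ev / D_ev) / (AUC_iv / D_iv)
  = (230/20) / (600/20)
  = 11.5 / 30 = 0.3833

F = 0.383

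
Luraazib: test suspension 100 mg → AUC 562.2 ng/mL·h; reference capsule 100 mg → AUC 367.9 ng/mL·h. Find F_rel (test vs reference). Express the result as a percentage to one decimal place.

F_rel = (AUC_test/D_test) / (AUC_ref/D_ref)
      = (562.2/100) / (367.9/100)
      = 5.622 / 3.679 = 1.5281 = 152.81%

F_rel = 152.8%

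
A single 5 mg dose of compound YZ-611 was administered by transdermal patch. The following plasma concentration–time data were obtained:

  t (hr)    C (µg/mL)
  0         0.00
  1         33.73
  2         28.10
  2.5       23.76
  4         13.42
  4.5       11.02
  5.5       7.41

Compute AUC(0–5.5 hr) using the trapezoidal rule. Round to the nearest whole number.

AUC = 104 µg/mL·hr

Trapezoidal AUC_0→5.5:
  [0→1]: (0.00+33.73)/2 × 1 = 16.865
  [1→2]: (33.73+28.10)/2 × 1 = 30.915
  [2→2.5]: (28.10+23.76)/2 × 0.5 = 12.965
  [2.5→4]: (23.76+13.42)/2 × 1.5 = 27.885
  [4→4.5]: (13.42+11.02)/2 × 0.5 = 6.11
  [4.5→5.5]: (11.02+7.41)/2 × 1 = 9.215
  Sum = 103.955 µg/mL·hr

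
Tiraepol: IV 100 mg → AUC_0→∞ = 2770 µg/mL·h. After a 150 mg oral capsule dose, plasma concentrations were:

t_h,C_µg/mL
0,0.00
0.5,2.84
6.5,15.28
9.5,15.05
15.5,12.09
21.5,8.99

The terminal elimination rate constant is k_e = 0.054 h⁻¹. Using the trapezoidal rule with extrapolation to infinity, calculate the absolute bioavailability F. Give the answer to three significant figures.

Trapezoidal AUC_0→21.5 (oral capsule):
  [0→0.5]: (0.00+2.84)/2 × 0.5 = 0.71
  [0.5→6.5]: (2.84+15.28)/2 × 6 = 54.36
  [6.5→9.5]: (15.28+15.05)/2 × 3 = 45.495
  [9.5→15.5]: (15.05+12.09)/2 × 6 = 81.42
  [15.5→21.5]: (12.09+8.99)/2 × 6 = 63.24
  Sum = 245.225 µg/mL·h
Tail: C_last/k_e = 8.99/0.054 = 166.481
AUC_0→∞ (oral capsule) = 245.225 + 166.481 = 411.706 µg/mL·h
F = (AUC_ev/D_ev)/(AUC_iv/D_iv) = (411.706/150)/(2770/100) = 2.74471/27.7 = 0.0991

F = 0.0991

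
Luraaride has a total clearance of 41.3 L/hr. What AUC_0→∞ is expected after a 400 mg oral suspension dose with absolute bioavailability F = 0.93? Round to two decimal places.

AUC = 9.01 mg/L·hr

AUC_0→∞ = F × Dose / CL
        = 0.93 × 400 / 41.3 = 9.00726 mg/L·hr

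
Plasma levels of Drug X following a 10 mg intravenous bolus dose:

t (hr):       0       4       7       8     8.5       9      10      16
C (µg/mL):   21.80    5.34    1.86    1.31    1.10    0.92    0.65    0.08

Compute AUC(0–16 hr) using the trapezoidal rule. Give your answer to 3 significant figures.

AUC = 70.7 µg/mL·hr

Trapezoidal AUC_0→16:
  [0→4]: (21.80+5.34)/2 × 4 = 54.28
  [4→7]: (5.34+1.86)/2 × 3 = 10.8
  [7→8]: (1.86+1.31)/2 × 1 = 1.585
  [8→8.5]: (1.31+1.10)/2 × 0.5 = 0.6025
  [8.5→9]: (1.10+0.92)/2 × 0.5 = 0.505
  [9→10]: (0.92+0.65)/2 × 1 = 0.785
  [10→16]: (0.65+0.08)/2 × 6 = 2.19
  Sum = 70.7475 µg/mL·hr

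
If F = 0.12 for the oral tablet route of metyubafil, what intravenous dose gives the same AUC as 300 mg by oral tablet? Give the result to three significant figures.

D_iv = 36.0 mg

Systemic exposure from an extravascular dose = F × D_ev, so the equivalent IV dose is F × D_ev.
D_iv = F × D_ev = 0.12 × 300 = 36 mg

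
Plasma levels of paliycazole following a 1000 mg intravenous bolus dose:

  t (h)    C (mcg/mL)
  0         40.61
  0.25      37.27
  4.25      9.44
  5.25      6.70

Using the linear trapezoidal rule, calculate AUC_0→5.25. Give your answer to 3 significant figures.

AUC = 111 mcg/mL·h

Trapezoidal AUC_0→5.25:
  [0→0.25]: (40.61+37.27)/2 × 0.25 = 9.735
  [0.25→4.25]: (37.27+9.44)/2 × 4 = 93.42
  [4.25→5.25]: (9.44+6.70)/2 × 1 = 8.07
  Sum = 111.225 mcg/mL·h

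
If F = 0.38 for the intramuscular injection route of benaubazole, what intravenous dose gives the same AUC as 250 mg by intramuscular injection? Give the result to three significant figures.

D_iv = 95.0 mg

Systemic exposure from an extravascular dose = F × D_ev, so the equivalent IV dose is F × D_ev.
D_iv = F × D_ev = 0.38 × 250 = 95 mg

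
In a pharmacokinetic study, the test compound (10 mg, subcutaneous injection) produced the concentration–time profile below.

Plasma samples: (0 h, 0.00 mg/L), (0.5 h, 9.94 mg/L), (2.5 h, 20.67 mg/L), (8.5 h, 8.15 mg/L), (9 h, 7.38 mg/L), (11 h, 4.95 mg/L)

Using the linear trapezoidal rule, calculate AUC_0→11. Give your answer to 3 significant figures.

AUC = 136 mg/L·h

Trapezoidal AUC_0→11:
  [0→0.5]: (0.00+9.94)/2 × 0.5 = 2.485
  [0.5→2.5]: (9.94+20.67)/2 × 2 = 30.61
  [2.5→8.5]: (20.67+8.15)/2 × 6 = 86.46
  [8.5→9]: (8.15+7.38)/2 × 0.5 = 3.8825
  [9→11]: (7.38+4.95)/2 × 2 = 12.33
  Sum = 135.7675 mg/L·h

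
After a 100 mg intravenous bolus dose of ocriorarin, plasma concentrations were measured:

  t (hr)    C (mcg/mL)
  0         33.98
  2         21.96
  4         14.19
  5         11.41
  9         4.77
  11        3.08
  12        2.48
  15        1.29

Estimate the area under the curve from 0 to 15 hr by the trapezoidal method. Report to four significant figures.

AUC = 153.5 mcg/mL·hr

Trapezoidal AUC_0→15:
  [0→2]: (33.98+21.96)/2 × 2 = 55.94
  [2→4]: (21.96+14.19)/2 × 2 = 36.15
  [4→5]: (14.19+11.41)/2 × 1 = 12.8
  [5→9]: (11.41+4.77)/2 × 4 = 32.36
  [9→11]: (4.77+3.08)/2 × 2 = 7.85
  [11→12]: (3.08+2.48)/2 × 1 = 2.78
  [12→15]: (2.48+1.29)/2 × 3 = 5.655
  Sum = 153.535 mcg/mL·hr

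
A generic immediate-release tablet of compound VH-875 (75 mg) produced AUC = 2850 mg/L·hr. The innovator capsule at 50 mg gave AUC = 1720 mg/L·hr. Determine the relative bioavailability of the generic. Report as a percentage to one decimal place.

F_rel = 110.5%

F_rel = (AUC_test/D_test) / (AUC_ref/D_ref)
      = (2850/75) / (1720/50)
      = 38 / 34.4 = 1.1047 = 110.47%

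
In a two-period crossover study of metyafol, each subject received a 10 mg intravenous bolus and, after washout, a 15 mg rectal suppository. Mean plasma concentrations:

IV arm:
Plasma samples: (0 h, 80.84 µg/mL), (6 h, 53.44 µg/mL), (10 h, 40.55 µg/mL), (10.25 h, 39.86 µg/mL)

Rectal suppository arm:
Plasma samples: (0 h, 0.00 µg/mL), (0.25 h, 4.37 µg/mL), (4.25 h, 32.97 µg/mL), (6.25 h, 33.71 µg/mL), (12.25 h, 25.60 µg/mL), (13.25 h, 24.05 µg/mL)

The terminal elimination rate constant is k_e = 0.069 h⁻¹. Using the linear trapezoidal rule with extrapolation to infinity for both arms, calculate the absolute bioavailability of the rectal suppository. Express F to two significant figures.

F = 0.39

Trapezoidal AUC_0→10.25 (IV):
  [0→6]: (80.84+53.44)/2 × 6 = 402.84
  [6→10]: (53.44+40.55)/2 × 4 = 187.98
  [10→10.25]: (40.55+39.86)/2 × 0.25 = 10.05125
  Sum = 600.87125 µg/mL·h
IV tail: 39.86/0.069 = 577.681; AUC_iv,0→∞ = 600.87125 + 577.681 = 1178.55225 µg/mL·h
Trapezoidal AUC_0→13.25 (rectal suppository):
  [0→0.25]: (0.00+4.37)/2 × 0.25 = 0.54625
  [0.25→4.25]: (4.37+32.97)/2 × 4 = 74.68
  [4.25→6.25]: (32.97+33.71)/2 × 2 = 66.68
  [6.25→12.25]: (33.71+25.60)/2 × 6 = 177.93
  [12.25→13.25]: (25.60+24.05)/2 × 1 = 24.825
  Sum = 344.66125 µg/mL·h
rectal suppository tail: 24.05/0.069 = 348.551; AUC_ev,0→∞ = 344.66125 + 348.551 = 693.21225 µg/mL·h
F = (AUC_ev/D_ev)/(AUC_iv/D_iv) = (693.21225/15)/(1178.55225/10) = 46.21415/117.855 = 0.3921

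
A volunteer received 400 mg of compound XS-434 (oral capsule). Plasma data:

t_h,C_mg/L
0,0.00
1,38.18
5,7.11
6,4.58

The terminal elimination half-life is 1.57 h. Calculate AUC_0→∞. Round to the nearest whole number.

Trapezoidal AUC_0→6:
  [0→1]: (0.00+38.18)/2 × 1 = 19.09
  [1→5]: (38.18+7.11)/2 × 4 = 90.58
  [5→6]: (7.11+4.58)/2 × 1 = 5.845
  Sum = 115.515 mg/L·h
k_e = ln2 / t½ = 0.693147 / 1.57 = 0.4415 h^-1
Extrapolated tail: C_last / k_e = 4.58 / 0.4415 = 10.374
AUC_0→∞ = 115.515 + 10.374 = 125.889 mg/L·h

AUC = 126 mg/L·h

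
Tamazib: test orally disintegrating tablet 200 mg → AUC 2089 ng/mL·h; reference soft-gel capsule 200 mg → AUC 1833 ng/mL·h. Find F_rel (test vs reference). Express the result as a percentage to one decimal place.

F_rel = 114.0%

F_rel = (AUC_test/D_test) / (AUC_ref/D_ref)
      = (2089/200) / (1833/200)
      = 10.445 / 9.165 = 1.1397 = 113.97%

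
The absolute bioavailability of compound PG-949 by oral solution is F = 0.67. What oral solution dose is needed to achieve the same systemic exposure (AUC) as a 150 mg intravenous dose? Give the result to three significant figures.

D_oral = 224 mg

For equal systemic exposure: F × D_ev = D_iv
D_ev = D_iv / F = 150 / 0.67 = 223.881 mg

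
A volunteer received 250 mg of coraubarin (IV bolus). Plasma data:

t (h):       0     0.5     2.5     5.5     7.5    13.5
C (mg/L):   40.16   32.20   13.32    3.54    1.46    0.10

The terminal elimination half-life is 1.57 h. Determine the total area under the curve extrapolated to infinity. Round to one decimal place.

AUC = 98.8 mg/L·h

Trapezoidal AUC_0→13.5:
  [0→0.5]: (40.16+32.20)/2 × 0.5 = 18.09
  [0.5→2.5]: (32.20+13.32)/2 × 2 = 45.52
  [2.5→5.5]: (13.32+3.54)/2 × 3 = 25.29
  [5.5→7.5]: (3.54+1.46)/2 × 2 = 5.0
  [7.5→13.5]: (1.46+0.10)/2 × 6 = 4.68
  Sum = 98.58 mg/L·h
k_e = ln2 / t½ = 0.693147 / 1.57 = 0.4415 h^-1
Extrapolated tail: C_last / k_e = 0.10 / 0.4415 = 0.227
AUC_0→∞ = 98.58 + 0.227 = 98.807 mg/L·h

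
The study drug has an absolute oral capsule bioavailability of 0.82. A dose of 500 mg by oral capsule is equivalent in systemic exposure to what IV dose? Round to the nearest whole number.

D_iv = 410 mg

Systemic exposure from an extravascular dose = F × D_ev, so the equivalent IV dose is F × D_ev.
D_iv = F × D_ev = 0.82 × 500 = 410 mg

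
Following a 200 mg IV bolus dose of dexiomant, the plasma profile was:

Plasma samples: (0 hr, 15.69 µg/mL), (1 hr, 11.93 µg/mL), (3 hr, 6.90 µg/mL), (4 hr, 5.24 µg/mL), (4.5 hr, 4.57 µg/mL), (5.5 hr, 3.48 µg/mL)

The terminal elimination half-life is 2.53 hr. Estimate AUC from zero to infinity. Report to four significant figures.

AUC = 57.89 µg/mL·hr

Trapezoidal AUC_0→5.5:
  [0→1]: (15.69+11.93)/2 × 1 = 13.81
  [1→3]: (11.93+6.90)/2 × 2 = 18.83
  [3→4]: (6.90+5.24)/2 × 1 = 6.07
  [4→4.5]: (5.24+4.57)/2 × 0.5 = 2.4525
  [4.5→5.5]: (4.57+3.48)/2 × 1 = 4.025
  Sum = 45.1875 µg/mL·hr
k_e = ln2 / t½ = 0.693147 / 2.53 = 0.2740 hr^-1
Extrapolated tail: C_last / k_e = 3.48 / 0.274 = 12.701
AUC_0→∞ = 45.1875 + 12.701 = 57.8885 µg/mL·hr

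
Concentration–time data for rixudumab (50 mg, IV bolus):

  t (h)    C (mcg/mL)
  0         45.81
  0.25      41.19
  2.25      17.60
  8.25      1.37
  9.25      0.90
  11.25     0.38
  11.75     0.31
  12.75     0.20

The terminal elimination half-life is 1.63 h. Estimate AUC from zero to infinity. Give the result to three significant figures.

Trapezoidal AUC_0→12.75:
  [0→0.25]: (45.81+41.19)/2 × 0.25 = 10.875
  [0.25→2.25]: (41.19+17.60)/2 × 2 = 58.79
  [2.25→8.25]: (17.60+1.37)/2 × 6 = 56.91
  [8.25→9.25]: (1.37+0.90)/2 × 1 = 1.135
  [9.25→11.25]: (0.90+0.38)/2 × 2 = 1.28
  [11.25→11.75]: (0.38+0.31)/2 × 0.5 = 0.1725
  [11.75→12.75]: (0.31+0.20)/2 × 1 = 0.255
  Sum = 129.4175 mcg/mL·h
k_e = ln2 / t½ = 0.693147 / 1.63 = 0.4252 h^-1
Extrapolated tail: C_last / k_e = 0.20 / 0.4252 = 0.470
AUC_0→∞ = 129.4175 + 0.470 = 129.8875 mcg/mL·h

AUC = 130 mcg/mL·h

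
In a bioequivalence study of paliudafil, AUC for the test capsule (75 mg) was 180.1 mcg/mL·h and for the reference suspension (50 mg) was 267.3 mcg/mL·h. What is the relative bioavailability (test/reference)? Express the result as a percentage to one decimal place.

F_rel = (AUC_test/D_test) / (AUC_ref/D_ref)
      = (180.1/75) / (267.3/50)
      = 2.40133 / 5.346 = 0.4492 = 44.92%

F_rel = 44.9%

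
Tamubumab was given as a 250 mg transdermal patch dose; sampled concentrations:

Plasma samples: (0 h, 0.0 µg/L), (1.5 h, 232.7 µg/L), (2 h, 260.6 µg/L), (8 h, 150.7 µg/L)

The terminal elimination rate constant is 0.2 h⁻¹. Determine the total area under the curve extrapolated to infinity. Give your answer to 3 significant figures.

Trapezoidal AUC_0→8:
  [0→1.5]: (0.0+232.7)/2 × 1.5 = 174.525
  [1.5→2]: (232.7+260.6)/2 × 0.5 = 123.325
  [2→8]: (260.6+150.7)/2 × 6 = 1233.9
  Sum = 1531.75 µg/L·h
Extrapolated tail: C_last / k_e = 150.7 / 0.2 = 753.500
AUC_0→∞ = 1531.75 + 753.500 = 2285.25 µg/L·h

AUC = 2290 µg/L·h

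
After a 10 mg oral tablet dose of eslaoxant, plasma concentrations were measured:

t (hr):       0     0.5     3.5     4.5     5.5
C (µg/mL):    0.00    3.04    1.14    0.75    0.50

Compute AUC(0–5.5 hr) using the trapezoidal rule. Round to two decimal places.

Trapezoidal AUC_0→5.5:
  [0→0.5]: (0.00+3.04)/2 × 0.5 = 0.76
  [0.5→3.5]: (3.04+1.14)/2 × 3 = 6.27
  [3.5→4.5]: (1.14+0.75)/2 × 1 = 0.945
  [4.5→5.5]: (0.75+0.50)/2 × 1 = 0.625
  Sum = 8.6 µg/mL·hr

AUC = 8.60 µg/mL·hr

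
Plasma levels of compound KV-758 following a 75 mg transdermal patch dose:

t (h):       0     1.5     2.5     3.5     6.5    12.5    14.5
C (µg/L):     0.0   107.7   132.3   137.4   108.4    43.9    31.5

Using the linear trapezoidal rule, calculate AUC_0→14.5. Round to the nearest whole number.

AUC = 1237 µg/L·h

Trapezoidal AUC_0→14.5:
  [0→1.5]: (0.0+107.7)/2 × 1.5 = 80.775
  [1.5→2.5]: (107.7+132.3)/2 × 1 = 120.0
  [2.5→3.5]: (132.3+137.4)/2 × 1 = 134.85
  [3.5→6.5]: (137.4+108.4)/2 × 3 = 368.7
  [6.5→12.5]: (108.4+43.9)/2 × 6 = 456.9
  [12.5→14.5]: (43.9+31.5)/2 × 2 = 75.4
  Sum = 1236.625 µg/L·h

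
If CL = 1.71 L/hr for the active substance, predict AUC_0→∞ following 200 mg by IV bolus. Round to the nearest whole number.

AUC = 117 mg/L·hr

AUC_0→∞ = Dose_iv / CL
        = 200 / 1.71 = 116.959 mg/L·hr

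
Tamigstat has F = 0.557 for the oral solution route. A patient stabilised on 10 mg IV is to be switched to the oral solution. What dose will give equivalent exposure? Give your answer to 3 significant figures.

D_oral = 18.0 mg

For equal systemic exposure: F × D_ev = D_iv
D_ev = D_iv / F = 10 / 0.557 = 17.9533 mg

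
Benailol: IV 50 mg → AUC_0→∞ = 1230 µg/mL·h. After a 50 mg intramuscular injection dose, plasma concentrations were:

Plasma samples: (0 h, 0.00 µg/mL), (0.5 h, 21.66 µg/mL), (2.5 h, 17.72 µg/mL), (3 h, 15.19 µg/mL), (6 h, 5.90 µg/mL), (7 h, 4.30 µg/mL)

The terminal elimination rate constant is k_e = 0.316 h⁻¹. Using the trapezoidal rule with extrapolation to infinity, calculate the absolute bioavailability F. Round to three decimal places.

F = 0.084

Trapezoidal AUC_0→7 (intramuscular injection):
  [0→0.5]: (0.00+21.66)/2 × 0.5 = 5.415
  [0.5→2.5]: (21.66+17.72)/2 × 2 = 39.38
  [2.5→3]: (17.72+15.19)/2 × 0.5 = 8.2275
  [3→6]: (15.19+5.90)/2 × 3 = 31.635
  [6→7]: (5.90+4.30)/2 × 1 = 5.1
  Sum = 89.7575 µg/mL·h
Tail: C_last/k_e = 4.30/0.316 = 13.608
AUC_0→∞ (intramuscular injection) = 89.7575 + 13.608 = 103.3655 µg/mL·h
F = (AUC_ev/D_ev)/(AUC_iv/D_iv) = (103.3655/50)/(1230/50) = 2.06731/24.6 = 0.0840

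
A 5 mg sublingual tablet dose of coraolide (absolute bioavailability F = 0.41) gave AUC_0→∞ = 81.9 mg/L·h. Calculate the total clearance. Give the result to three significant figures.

CL = 0.0250 L/h

CL = F × Dose / AUC_0→∞
   = 0.41 × 5 / 81.9 = 0.0250305 L/h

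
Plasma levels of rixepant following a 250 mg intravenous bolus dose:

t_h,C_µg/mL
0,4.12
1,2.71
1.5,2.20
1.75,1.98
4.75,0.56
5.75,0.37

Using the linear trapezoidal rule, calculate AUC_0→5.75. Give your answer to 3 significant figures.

Trapezoidal AUC_0→5.75:
  [0→1]: (4.12+2.71)/2 × 1 = 3.415
  [1→1.5]: (2.71+2.20)/2 × 0.5 = 1.2275
  [1.5→1.75]: (2.20+1.98)/2 × 0.25 = 0.5225
  [1.75→4.75]: (1.98+0.56)/2 × 3 = 3.81
  [4.75→5.75]: (0.56+0.37)/2 × 1 = 0.465
  Sum = 9.44 µg/mL·h

AUC = 9.44 µg/mL·h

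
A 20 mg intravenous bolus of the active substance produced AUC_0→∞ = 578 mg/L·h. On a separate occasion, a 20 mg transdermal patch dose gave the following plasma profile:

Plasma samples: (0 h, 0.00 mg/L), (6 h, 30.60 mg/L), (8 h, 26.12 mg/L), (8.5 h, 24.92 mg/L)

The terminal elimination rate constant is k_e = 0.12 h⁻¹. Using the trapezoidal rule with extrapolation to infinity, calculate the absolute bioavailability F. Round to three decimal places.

F = 0.638

Trapezoidal AUC_0→8.5 (transdermal patch):
  [0→6]: (0.00+30.60)/2 × 6 = 91.8
  [6→8]: (30.60+26.12)/2 × 2 = 56.72
  [8→8.5]: (26.12+24.92)/2 × 0.5 = 12.76
  Sum = 161.28 mg/L·h
Tail: C_last/k_e = 24.92/0.12 = 207.667
AUC_0→∞ (transdermal patch) = 161.28 + 207.667 = 368.947 mg/L·h
F = (AUC_ev/D_ev)/(AUC_iv/D_iv) = (368.947/20)/(578/20) = 18.44735/28.9 = 0.6383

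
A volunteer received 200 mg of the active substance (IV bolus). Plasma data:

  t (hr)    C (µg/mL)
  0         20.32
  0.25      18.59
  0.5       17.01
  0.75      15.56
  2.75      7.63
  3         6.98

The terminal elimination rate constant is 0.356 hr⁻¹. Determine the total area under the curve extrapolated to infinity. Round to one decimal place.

Trapezoidal AUC_0→3:
  [0→0.25]: (20.32+18.59)/2 × 0.25 = 4.86375
  [0.25→0.5]: (18.59+17.01)/2 × 0.25 = 4.45
  [0.5→0.75]: (17.01+15.56)/2 × 0.25 = 4.07125
  [0.75→2.75]: (15.56+7.63)/2 × 2 = 23.19
  [2.75→3]: (7.63+6.98)/2 × 0.25 = 1.82625
  Sum = 38.40125 µg/mL·hr
Extrapolated tail: C_last / k_e = 6.98 / 0.356 = 19.607
AUC_0→∞ = 38.40125 + 19.607 = 58.00825 µg/mL·hr

AUC = 58.0 µg/mL·hr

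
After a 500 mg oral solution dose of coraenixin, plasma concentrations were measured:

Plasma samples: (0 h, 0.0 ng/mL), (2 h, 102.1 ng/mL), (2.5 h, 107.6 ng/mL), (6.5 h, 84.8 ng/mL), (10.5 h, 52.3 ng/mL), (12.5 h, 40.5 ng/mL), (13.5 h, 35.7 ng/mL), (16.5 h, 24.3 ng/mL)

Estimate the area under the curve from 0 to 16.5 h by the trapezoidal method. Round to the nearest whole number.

AUC = 1034 ng/mL·h

Trapezoidal AUC_0→16.5:
  [0→2]: (0.0+102.1)/2 × 2 = 102.1
  [2→2.5]: (102.1+107.6)/2 × 0.5 = 52.425
  [2.5→6.5]: (107.6+84.8)/2 × 4 = 384.8
  [6.5→10.5]: (84.8+52.3)/2 × 4 = 274.2
  [10.5→12.5]: (52.3+40.5)/2 × 2 = 92.8
  [12.5→13.5]: (40.5+35.7)/2 × 1 = 38.1
  [13.5→16.5]: (35.7+24.3)/2 × 3 = 90.0
  Sum = 1034.425 ng/mL·h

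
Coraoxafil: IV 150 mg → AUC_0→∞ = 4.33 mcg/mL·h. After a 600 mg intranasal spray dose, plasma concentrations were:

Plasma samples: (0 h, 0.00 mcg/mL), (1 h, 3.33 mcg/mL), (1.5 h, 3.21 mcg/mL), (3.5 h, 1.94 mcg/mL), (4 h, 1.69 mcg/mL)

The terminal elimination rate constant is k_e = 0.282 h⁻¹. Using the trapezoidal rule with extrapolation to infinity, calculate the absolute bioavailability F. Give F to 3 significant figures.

Trapezoidal AUC_0→4 (intranasal spray):
  [0→1]: (0.00+3.33)/2 × 1 = 1.665
  [1→1.5]: (3.33+3.21)/2 × 0.5 = 1.635
  [1.5→3.5]: (3.21+1.94)/2 × 2 = 5.15
  [3.5→4]: (1.94+1.69)/2 × 0.5 = 0.9075
  Sum = 9.3575 mcg/mL·h
Tail: C_last/k_e = 1.69/0.282 = 5.993
AUC_0→∞ (intranasal spray) = 9.3575 + 5.993 = 15.3505 mcg/mL·h
F = (AUC_ev/D_ev)/(AUC_iv/D_iv) = (15.3505/600)/(4.33/150) = 0.0255842/0.0288667 = 0.8863

F = 0.886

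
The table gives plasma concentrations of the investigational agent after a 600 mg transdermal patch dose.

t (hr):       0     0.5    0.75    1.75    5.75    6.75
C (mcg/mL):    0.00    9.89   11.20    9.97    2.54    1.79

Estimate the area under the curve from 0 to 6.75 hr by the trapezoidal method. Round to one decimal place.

AUC = 42.9 mcg/mL·hr

Trapezoidal AUC_0→6.75:
  [0→0.5]: (0.00+9.89)/2 × 0.5 = 2.4725
  [0.5→0.75]: (9.89+11.20)/2 × 0.25 = 2.63625
  [0.75→1.75]: (11.20+9.97)/2 × 1 = 10.585
  [1.75→5.75]: (9.97+2.54)/2 × 4 = 25.02
  [5.75→6.75]: (2.54+1.79)/2 × 1 = 2.165
  Sum = 42.87875 mcg/mL·hr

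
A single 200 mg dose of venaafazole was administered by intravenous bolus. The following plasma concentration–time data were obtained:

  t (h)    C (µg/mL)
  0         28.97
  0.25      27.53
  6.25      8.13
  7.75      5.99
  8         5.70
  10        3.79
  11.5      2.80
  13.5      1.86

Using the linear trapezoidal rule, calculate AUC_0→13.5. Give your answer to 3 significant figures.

AUC = 145 µg/mL·h

Trapezoidal AUC_0→13.5:
  [0→0.25]: (28.97+27.53)/2 × 0.25 = 7.0625
  [0.25→6.25]: (27.53+8.13)/2 × 6 = 106.98
  [6.25→7.75]: (8.13+5.99)/2 × 1.5 = 10.59
  [7.75→8]: (5.99+5.70)/2 × 0.25 = 1.46125
  [8→10]: (5.70+3.79)/2 × 2 = 9.49
  [10→11.5]: (3.79+2.80)/2 × 1.5 = 4.9425
  [11.5→13.5]: (2.80+1.86)/2 × 2 = 4.66
  Sum = 145.18625 µg/mL·h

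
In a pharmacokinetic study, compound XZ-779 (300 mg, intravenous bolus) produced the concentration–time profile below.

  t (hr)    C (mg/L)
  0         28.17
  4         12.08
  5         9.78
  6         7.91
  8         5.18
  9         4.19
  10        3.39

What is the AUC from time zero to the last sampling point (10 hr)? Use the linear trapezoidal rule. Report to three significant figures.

Trapezoidal AUC_0→10:
  [0→4]: (28.17+12.08)/2 × 4 = 80.5
  [4→5]: (12.08+9.78)/2 × 1 = 10.93
  [5→6]: (9.78+7.91)/2 × 1 = 8.845
  [6→8]: (7.91+5.18)/2 × 2 = 13.09
  [8→9]: (5.18+4.19)/2 × 1 = 4.685
  [9→10]: (4.19+3.39)/2 × 1 = 3.79
  Sum = 121.84 mg/L·hr

AUC = 122 mg/L·hr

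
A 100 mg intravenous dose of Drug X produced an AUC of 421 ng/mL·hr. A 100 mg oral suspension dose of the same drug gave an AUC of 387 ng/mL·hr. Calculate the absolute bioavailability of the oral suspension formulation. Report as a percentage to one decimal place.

F = (AUC_ev / D_ev) / (AUC_iv / D_iv)
  = (387/100) / (421/100)
  = 3.87 / 4.21 = 0.9192
  = 91.92%

F = 91.9%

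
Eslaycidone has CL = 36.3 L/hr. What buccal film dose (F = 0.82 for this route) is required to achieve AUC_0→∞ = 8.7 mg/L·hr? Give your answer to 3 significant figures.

Dose = CL × AUC_0→∞ / F
     = 36.3 × 8.7 / 0.82 = 385.134 mg

Dose = 385 mg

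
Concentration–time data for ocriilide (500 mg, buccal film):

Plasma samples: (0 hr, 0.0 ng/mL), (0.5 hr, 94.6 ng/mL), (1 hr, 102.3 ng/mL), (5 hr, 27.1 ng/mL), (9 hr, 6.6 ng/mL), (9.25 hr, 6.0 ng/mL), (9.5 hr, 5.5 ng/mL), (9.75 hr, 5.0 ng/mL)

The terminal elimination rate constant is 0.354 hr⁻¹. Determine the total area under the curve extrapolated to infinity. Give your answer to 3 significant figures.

Trapezoidal AUC_0→9.75:
  [0→0.5]: (0.0+94.6)/2 × 0.5 = 23.65
  [0.5→1]: (94.6+102.3)/2 × 0.5 = 49.225
  [1→5]: (102.3+27.1)/2 × 4 = 258.8
  [5→9]: (27.1+6.6)/2 × 4 = 67.4
  [9→9.25]: (6.6+6.0)/2 × 0.25 = 1.575
  [9.25→9.5]: (6.0+5.5)/2 × 0.25 = 1.4375
  [9.5→9.75]: (5.5+5.0)/2 × 0.25 = 1.3125
  Sum = 403.4 ng/mL·hr
Extrapolated tail: C_last / k_e = 5.0 / 0.354 = 14.124
AUC_0→∞ = 403.4 + 14.124 = 417.524 ng/mL·hr

AUC = 418 ng/mL·hr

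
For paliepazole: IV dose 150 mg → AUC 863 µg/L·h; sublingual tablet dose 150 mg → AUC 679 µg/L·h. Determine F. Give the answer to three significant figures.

F = (AUC_ev / D_ev) / (AUC_iv / D_iv)
  = (679/150) / (863/150)
  = 4.52667 / 5.75333 = 0.7868

F = 0.787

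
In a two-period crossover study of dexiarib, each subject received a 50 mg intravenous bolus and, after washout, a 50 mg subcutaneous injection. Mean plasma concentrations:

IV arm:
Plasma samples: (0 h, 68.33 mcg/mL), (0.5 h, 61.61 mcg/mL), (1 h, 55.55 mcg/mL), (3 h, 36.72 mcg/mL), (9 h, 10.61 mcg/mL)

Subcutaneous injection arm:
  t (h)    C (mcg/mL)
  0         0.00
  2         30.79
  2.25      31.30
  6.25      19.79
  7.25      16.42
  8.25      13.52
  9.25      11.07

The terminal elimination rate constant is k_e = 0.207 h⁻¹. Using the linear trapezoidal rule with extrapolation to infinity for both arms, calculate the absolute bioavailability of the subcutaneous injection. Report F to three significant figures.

F = 0.690

Trapezoidal AUC_0→9 (IV):
  [0→0.5]: (68.33+61.61)/2 × 0.5 = 32.485
  [0.5→1]: (61.61+55.55)/2 × 0.5 = 29.29
  [1→3]: (55.55+36.72)/2 × 2 = 92.27
  [3→9]: (36.72+10.61)/2 × 6 = 141.99
  Sum = 296.035 mcg/mL·h
IV tail: 10.61/0.207 = 51.256; AUC_iv,0→∞ = 296.035 + 51.256 = 347.291 mcg/mL·h
Trapezoidal AUC_0→9.25 (subcutaneous injection):
  [0→2]: (0.00+30.79)/2 × 2 = 30.79
  [2→2.25]: (30.79+31.30)/2 × 0.25 = 7.76125
  [2.25→6.25]: (31.30+19.79)/2 × 4 = 102.18
  [6.25→7.25]: (19.79+16.42)/2 × 1 = 18.105
  [7.25→8.25]: (16.42+13.52)/2 × 1 = 14.97
  [8.25→9.25]: (13.52+11.07)/2 × 1 = 12.295
  Sum = 186.10125 mcg/mL·h
subcutaneous injection tail: 11.07/0.207 = 53.478; AUC_ev,0→∞ = 186.10125 + 53.478 = 239.57925 mcg/mL·h
F = (AUC_ev/D_ev)/(AUC_iv/D_iv) = (239.57925/50)/(347.291/50) = 4.791585/6.94582 = 0.6899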